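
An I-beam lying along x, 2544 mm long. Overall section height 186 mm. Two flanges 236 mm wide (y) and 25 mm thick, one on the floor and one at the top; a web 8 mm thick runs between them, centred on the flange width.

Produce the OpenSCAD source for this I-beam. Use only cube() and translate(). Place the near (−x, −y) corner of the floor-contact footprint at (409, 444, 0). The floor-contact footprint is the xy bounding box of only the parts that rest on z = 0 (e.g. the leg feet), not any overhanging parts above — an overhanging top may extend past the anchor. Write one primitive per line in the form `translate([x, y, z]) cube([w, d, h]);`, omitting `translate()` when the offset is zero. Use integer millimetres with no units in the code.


translate([409, 444, 0]) cube([2544, 236, 25]);
translate([409, 558, 25]) cube([2544, 8, 136]);
translate([409, 444, 161]) cube([2544, 236, 25]);


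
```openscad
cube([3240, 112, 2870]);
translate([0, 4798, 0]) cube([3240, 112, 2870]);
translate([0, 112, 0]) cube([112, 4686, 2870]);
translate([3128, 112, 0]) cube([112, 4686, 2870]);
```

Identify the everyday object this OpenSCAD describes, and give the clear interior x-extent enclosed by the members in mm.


A house (or room) frame. The interior width is 3016 mm.

Four 2870 mm walls enclosing a rectangle with no floor or roof — a room or house frame. Outside width is 3240 mm and wall thickness is 112 mm, so the interior width is 3240 − 2 × 112 = 3016 mm.


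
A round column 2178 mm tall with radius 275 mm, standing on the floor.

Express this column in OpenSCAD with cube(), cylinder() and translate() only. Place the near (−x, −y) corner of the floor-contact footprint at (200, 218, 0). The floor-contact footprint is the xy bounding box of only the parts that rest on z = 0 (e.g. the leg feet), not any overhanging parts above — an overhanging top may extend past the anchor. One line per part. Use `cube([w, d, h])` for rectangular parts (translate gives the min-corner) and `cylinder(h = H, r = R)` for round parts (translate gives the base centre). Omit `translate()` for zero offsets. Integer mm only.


translate([475, 493, 0]) cylinder(h = 2178, r = 275);


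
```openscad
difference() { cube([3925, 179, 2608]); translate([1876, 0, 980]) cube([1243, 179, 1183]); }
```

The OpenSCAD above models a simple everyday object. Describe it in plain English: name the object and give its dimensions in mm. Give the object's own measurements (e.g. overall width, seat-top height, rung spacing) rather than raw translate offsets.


A wall 3925 mm long (x), 179 mm thick (y), 2608 mm tall, with a rectangular window opening cut through it. The opening is 1243 mm wide and 1183 mm tall; its sill is at z = 980 mm and its near (−x) edge is 1876 mm from the wall's −x end. The opening passes through the full wall thickness.


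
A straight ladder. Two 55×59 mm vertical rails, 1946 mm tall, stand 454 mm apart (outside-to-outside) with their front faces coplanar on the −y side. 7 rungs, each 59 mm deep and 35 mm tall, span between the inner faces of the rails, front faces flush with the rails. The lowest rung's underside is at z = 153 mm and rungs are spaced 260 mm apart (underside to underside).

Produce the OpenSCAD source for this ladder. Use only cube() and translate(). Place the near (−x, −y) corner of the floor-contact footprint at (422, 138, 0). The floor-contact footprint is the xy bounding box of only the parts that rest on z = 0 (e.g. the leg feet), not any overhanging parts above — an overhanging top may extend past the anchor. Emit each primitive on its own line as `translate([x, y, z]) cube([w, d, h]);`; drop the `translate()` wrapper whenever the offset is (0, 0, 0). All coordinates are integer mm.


// rung span = 454 - 2*55 = 344
// rung[k] z = 153 + k*260
translate([422, 138, 0]) cube([55, 59, 1946]);
translate([821, 138, 0]) cube([55, 59, 1946]);
translate([477, 138, 153]) cube([344, 59, 35]);
translate([477, 138, 413]) cube([344, 59, 35]);
translate([477, 138, 673]) cube([344, 59, 35]);
translate([477, 138, 933]) cube([344, 59, 35]);
translate([477, 138, 1193]) cube([344, 59, 35]);
translate([477, 138, 1453]) cube([344, 59, 35]);
translate([477, 138, 1713]) cube([344, 59, 35]);


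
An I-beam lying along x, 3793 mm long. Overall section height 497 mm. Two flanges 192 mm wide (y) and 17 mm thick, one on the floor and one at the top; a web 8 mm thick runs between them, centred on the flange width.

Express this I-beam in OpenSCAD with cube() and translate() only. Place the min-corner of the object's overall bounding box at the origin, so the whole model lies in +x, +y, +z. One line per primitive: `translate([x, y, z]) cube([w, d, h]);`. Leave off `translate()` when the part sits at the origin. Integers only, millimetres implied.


cube([3793, 192, 17]);
translate([0, 92, 17]) cube([3793, 8, 463]);
translate([0, 0, 480]) cube([3793, 192, 17]);


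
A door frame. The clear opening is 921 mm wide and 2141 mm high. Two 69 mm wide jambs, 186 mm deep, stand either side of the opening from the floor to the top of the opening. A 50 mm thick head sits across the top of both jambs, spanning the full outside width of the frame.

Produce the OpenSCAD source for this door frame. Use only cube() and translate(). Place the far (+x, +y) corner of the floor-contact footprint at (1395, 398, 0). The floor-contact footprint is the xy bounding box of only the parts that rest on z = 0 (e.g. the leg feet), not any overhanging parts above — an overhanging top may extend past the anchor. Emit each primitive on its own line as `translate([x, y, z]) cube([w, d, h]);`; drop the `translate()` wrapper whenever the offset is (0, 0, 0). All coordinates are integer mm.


translate([336, 212, 0]) cube([69, 186, 2141]);
translate([1326, 212, 0]) cube([69, 186, 2141]);
translate([336, 212, 2141]) cube([1059, 186, 50]);


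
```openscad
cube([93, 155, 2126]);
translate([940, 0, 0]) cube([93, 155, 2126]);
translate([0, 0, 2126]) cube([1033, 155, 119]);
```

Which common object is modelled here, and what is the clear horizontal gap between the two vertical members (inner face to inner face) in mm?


A door frame. The clear opening width is 847 mm.

Two 2126 mm tall posts with a header on top — a door frame. The left jamb is 93 mm wide at x = 0; the right jamb starts at x = 940. The clear opening is 940 − 93 = 847 mm.


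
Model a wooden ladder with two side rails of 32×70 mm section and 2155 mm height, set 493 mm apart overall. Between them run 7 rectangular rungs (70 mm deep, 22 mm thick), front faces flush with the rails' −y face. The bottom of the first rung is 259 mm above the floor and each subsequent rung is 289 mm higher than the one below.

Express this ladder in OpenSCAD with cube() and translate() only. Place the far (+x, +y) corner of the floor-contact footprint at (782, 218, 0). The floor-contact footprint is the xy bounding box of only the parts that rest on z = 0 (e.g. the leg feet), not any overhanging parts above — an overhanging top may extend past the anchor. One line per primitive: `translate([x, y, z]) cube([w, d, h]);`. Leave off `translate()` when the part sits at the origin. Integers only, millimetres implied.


// rung span = 493 - 2*32 = 429
// rung[k] z = 259 + k*289
translate([289, 148, 0]) cube([32, 70, 2155]);
translate([750, 148, 0]) cube([32, 70, 2155]);
translate([321, 148, 259]) cube([429, 70, 22]);
translate([321, 148, 548]) cube([429, 70, 22]);
translate([321, 148, 837]) cube([429, 70, 22]);
translate([321, 148, 1126]) cube([429, 70, 22]);
translate([321, 148, 1415]) cube([429, 70, 22]);
translate([321, 148, 1704]) cube([429, 70, 22]);
translate([321, 148, 1993]) cube([429, 70, 22]);


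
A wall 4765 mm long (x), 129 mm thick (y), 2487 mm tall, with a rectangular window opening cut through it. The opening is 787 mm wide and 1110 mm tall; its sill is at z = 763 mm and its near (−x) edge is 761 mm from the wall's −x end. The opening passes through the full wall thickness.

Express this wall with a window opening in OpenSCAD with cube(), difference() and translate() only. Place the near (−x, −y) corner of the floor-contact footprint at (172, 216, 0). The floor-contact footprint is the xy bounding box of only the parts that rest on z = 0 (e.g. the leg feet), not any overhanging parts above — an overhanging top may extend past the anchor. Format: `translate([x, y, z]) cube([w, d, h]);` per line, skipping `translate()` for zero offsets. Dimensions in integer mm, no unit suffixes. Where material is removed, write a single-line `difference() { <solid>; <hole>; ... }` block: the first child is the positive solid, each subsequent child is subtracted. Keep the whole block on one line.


difference() { translate([172, 216, 0]) cube([4765, 129, 2487]); translate([933, 216, 763]) cube([787, 129, 1110]); }


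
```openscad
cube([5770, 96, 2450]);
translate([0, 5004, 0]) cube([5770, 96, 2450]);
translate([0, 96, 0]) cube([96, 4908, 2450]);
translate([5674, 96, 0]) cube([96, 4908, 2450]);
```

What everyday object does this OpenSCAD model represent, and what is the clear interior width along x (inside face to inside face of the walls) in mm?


A house (or room) frame. The interior width is 5578 mm.

Four 2450 mm walls enclosing a rectangle with no floor or roof — a room or house frame. Outside width is 5770 mm and wall thickness is 96 mm, so the interior width is 5770 − 2 × 96 = 5578 mm.


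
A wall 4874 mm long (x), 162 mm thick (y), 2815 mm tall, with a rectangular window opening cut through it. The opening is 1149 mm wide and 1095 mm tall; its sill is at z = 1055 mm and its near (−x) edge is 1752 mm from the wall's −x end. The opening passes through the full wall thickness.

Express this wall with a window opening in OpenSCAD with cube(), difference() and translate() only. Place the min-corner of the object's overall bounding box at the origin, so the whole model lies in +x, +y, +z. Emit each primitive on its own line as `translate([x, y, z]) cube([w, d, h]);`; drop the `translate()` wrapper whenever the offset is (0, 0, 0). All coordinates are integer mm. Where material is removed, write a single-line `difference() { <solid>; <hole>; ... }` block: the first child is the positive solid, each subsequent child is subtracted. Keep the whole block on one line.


difference() { cube([4874, 162, 2815]); translate([1752, 0, 1055]) cube([1149, 162, 1095]); }


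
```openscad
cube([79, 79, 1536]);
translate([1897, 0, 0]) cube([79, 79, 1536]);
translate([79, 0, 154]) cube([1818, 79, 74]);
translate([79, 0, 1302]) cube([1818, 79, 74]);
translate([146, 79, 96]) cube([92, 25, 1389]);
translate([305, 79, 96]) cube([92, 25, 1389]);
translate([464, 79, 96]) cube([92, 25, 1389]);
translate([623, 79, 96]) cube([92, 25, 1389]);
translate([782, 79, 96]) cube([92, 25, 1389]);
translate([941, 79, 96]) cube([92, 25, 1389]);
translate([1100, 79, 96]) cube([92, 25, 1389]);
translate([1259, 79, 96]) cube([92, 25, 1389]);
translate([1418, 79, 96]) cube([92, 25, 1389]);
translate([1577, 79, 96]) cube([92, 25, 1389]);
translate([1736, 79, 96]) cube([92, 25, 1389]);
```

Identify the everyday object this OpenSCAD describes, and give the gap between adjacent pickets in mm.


A fence section. The picket gap is 67 mm.

Two posts, two rails, 11 pickets — a fence section. Span 1818 mm holds 11 pickets of 92 mm with 12 equal gaps: ⌊(1818 − 11·92) / 12⌋ = 67 mm.


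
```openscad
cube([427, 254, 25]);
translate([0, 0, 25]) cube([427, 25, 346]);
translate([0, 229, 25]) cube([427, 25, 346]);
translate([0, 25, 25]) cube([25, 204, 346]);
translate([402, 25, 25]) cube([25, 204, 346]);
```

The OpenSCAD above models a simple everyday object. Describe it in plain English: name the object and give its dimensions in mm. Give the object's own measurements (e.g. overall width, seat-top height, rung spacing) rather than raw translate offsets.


An open-topped rectangular box: outside dimensions 427×254×371 mm, with a uniform wall and base thickness of 25 mm. The base is a full 427×254 slab on the floor; four walls sit on top of the base. The front and back walls (the −y and +y sides) span the full width; the two side walls fit between them.


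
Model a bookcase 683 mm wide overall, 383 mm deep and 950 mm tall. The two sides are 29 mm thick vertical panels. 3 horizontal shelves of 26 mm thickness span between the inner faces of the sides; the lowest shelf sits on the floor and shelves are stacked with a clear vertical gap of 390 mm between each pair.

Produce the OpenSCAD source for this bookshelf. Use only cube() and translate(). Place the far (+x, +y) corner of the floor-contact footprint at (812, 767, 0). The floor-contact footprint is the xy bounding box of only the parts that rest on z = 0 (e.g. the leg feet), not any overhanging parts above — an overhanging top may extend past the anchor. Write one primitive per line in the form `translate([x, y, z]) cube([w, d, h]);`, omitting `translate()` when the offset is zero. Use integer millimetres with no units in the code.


translate([129, 384, 0]) cube([29, 383, 950]);
translate([783, 384, 0]) cube([29, 383, 950]);
translate([158, 384, 0]) cube([625, 383, 26]);
translate([158, 384, 416]) cube([625, 383, 26]);
translate([158, 384, 832]) cube([625, 383, 26]);


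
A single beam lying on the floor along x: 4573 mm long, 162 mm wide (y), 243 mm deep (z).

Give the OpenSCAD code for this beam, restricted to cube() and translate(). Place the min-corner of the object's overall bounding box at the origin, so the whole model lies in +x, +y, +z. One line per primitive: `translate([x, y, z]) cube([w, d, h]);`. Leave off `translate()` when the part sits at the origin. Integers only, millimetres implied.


cube([4573, 162, 243]);


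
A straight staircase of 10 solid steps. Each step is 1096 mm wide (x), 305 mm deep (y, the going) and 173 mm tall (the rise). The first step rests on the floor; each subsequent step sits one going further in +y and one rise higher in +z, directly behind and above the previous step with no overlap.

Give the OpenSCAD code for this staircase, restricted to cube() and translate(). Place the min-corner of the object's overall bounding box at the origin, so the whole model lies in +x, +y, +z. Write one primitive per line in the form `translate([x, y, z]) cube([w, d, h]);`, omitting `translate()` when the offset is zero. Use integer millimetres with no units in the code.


cube([1096, 305, 173]);
translate([0, 305, 173]) cube([1096, 305, 173]);
translate([0, 610, 346]) cube([1096, 305, 173]);
translate([0, 915, 519]) cube([1096, 305, 173]);
translate([0, 1220, 692]) cube([1096, 305, 173]);
translate([0, 1525, 865]) cube([1096, 305, 173]);
translate([0, 1830, 1038]) cube([1096, 305, 173]);
translate([0, 2135, 1211]) cube([1096, 305, 173]);
translate([0, 2440, 1384]) cube([1096, 305, 173]);
translate([0, 2745, 1557]) cube([1096, 305, 173]);


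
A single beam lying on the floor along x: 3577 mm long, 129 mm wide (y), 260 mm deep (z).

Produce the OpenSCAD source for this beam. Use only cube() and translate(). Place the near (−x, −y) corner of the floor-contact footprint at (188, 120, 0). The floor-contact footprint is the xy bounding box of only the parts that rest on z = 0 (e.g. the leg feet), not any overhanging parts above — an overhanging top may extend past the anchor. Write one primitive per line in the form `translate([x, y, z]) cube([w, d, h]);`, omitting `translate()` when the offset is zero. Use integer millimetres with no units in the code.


translate([188, 120, 0]) cube([3577, 129, 260]);


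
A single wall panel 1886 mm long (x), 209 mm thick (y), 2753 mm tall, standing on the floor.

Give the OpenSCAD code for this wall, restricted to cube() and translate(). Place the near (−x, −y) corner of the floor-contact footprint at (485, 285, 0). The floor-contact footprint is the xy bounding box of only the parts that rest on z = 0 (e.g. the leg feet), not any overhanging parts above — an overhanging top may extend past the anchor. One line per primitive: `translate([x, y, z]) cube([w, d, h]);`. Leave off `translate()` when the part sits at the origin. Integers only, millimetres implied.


translate([485, 285, 0]) cube([1886, 209, 2753]);


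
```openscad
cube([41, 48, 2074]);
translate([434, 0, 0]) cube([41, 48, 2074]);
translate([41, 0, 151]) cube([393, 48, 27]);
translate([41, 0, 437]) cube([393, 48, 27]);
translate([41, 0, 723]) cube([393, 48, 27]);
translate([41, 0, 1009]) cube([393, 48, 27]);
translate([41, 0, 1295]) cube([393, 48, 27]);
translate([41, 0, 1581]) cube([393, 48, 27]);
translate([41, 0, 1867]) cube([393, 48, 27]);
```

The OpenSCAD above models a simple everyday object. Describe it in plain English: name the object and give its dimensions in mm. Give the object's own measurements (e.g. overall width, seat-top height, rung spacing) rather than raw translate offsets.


A straight ladder. Two 41×48 mm vertical rails, 2074 mm tall, stand 475 mm apart (outside-to-outside) with their front faces coplanar on the −y side. 7 rungs, each 48 mm deep and 27 mm tall, span between the inner faces of the rails, front faces flush with the rails. The lowest rung's underside is at z = 151 mm and rungs are spaced 286 mm apart (underside to underside).


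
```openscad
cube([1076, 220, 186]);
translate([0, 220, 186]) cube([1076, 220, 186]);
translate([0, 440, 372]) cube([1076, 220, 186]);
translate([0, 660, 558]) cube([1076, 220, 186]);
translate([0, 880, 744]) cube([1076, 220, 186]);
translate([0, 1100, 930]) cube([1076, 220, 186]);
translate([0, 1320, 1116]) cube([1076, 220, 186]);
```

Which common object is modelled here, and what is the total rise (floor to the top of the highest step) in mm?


A staircase. The total rise is 1302 mm.

7 identical blocks, each offset up and back from the previous — a staircase. Each step is 186 mm tall and there are 7 of them, so the total rise is 7 × 186 = 1302 mm.


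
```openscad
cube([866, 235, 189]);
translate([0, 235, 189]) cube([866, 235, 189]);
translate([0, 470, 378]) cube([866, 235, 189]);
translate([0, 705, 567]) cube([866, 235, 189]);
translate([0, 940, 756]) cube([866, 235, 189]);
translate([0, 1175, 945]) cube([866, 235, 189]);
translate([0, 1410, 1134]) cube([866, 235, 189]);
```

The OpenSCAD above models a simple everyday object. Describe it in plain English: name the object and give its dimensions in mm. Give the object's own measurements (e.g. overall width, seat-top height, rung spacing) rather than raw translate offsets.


A straight staircase of 7 solid steps. Each step is 866 mm wide (x), 235 mm deep (y, the going) and 189 mm tall (the rise). The first step rests on the floor; each subsequent step sits one going further in +y and one rise higher in +z, directly behind and above the previous step with no overlap.


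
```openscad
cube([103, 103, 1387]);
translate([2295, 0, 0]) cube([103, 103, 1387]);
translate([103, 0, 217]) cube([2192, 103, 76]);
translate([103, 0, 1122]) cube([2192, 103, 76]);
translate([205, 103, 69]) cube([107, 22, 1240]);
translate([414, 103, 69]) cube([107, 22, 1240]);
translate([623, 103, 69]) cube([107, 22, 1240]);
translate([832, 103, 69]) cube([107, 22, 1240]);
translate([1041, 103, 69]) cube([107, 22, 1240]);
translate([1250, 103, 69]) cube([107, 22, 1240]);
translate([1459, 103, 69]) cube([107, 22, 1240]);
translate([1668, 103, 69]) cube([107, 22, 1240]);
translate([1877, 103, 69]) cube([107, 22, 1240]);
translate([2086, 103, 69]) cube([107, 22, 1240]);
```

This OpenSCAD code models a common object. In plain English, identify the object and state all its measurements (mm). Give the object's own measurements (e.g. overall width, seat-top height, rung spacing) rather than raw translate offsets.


A fence section. Two 103×103 mm posts, 1387 mm tall, stand on the floor with a clear span of 2192 mm between their inner faces. Two horizontal rails of 103×76 mm section span the gap between the posts with their undersides at z = 217 mm and z = 1122 mm, flush with the posts' −y face. 10 pickets, each 107 mm wide, 22 mm thick and 1240 mm tall, are fixed to the +y face of the rails with their bottoms at z = 69 mm, spaced across the span with a 102 mm gap after the −x post and between neighbouring pickets and before the +x post.


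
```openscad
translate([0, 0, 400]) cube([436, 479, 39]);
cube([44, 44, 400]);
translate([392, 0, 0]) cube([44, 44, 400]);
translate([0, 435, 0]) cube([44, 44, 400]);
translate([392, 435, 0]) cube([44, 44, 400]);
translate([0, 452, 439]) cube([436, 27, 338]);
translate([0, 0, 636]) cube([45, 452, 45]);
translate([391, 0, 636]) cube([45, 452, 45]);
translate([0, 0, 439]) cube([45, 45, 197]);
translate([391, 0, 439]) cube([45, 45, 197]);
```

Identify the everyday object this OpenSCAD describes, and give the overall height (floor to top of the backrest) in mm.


A chair. The overall height is 777 mm.

A slab on four corner posts with a tall panel at the back — a chair. The seat slab sits at z = 400 with thickness 39, and the 338 mm backrest starts at the seat top, so the overall height is 400 + 39 + 338 = 777 mm.


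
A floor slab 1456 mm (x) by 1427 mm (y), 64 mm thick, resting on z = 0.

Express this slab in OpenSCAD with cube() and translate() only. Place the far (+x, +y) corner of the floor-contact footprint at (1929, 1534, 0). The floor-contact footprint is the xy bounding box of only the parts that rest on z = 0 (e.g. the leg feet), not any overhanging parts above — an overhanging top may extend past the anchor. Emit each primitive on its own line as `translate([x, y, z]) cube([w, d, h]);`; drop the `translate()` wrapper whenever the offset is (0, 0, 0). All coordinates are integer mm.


translate([473, 107, 0]) cube([1456, 1427, 64]);


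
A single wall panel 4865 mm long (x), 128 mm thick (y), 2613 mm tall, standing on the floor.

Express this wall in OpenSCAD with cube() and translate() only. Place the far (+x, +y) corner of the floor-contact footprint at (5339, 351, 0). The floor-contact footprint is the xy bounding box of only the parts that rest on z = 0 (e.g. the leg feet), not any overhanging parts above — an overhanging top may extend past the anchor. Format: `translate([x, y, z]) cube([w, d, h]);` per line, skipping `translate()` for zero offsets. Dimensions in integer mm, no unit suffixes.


translate([474, 223, 0]) cube([4865, 128, 2613]);


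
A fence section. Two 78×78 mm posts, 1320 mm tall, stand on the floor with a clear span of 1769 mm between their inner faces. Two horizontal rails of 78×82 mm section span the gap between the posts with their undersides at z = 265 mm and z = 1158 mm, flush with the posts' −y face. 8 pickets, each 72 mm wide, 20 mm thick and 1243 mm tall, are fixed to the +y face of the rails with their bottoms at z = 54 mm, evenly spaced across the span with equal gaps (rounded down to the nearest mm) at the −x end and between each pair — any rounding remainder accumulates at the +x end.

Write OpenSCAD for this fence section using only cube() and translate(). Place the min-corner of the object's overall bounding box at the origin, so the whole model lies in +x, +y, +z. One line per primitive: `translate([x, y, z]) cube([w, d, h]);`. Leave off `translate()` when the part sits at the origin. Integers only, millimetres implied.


cube([78, 78, 1320]);
translate([1847, 0, 0]) cube([78, 78, 1320]);
translate([78, 0, 265]) cube([1769, 78, 82]);
translate([78, 0, 1158]) cube([1769, 78, 82]);
translate([210, 78, 54]) cube([72, 20, 1243]);
translate([414, 78, 54]) cube([72, 20, 1243]);
translate([618, 78, 54]) cube([72, 20, 1243]);
translate([822, 78, 54]) cube([72, 20, 1243]);
translate([1026, 78, 54]) cube([72, 20, 1243]);
translate([1230, 78, 54]) cube([72, 20, 1243]);
translate([1434, 78, 54]) cube([72, 20, 1243]);
translate([1638, 78, 54]) cube([72, 20, 1243]);


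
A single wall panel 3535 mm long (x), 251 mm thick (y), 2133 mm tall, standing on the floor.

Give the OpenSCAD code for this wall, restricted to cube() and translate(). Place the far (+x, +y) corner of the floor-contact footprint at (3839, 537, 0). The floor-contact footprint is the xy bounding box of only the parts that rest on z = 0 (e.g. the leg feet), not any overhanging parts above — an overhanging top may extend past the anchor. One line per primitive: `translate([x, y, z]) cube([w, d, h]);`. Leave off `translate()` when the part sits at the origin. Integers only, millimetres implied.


translate([304, 286, 0]) cube([3535, 251, 2133]);


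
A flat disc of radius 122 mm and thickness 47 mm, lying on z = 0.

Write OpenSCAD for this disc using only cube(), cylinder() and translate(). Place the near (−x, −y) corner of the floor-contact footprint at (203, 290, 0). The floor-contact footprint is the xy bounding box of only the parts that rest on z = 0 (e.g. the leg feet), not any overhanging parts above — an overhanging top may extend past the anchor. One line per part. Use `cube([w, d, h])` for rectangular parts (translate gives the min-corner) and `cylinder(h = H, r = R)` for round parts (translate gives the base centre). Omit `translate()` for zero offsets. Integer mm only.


translate([325, 412, 0]) cylinder(h = 47, r = 122);


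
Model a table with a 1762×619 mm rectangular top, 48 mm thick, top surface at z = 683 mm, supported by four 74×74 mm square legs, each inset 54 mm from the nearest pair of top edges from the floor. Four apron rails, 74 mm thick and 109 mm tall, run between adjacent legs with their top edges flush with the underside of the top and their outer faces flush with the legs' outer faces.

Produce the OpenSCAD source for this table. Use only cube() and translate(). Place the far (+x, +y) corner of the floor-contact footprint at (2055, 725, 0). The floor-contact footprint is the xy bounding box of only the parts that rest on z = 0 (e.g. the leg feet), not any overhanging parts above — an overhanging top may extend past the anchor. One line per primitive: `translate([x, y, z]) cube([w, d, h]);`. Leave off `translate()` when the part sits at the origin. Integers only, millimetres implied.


// leg_h = 683 - 48 = 635
// apron z = 635 - 109 = 526
translate([347, 160, 635]) cube([1762, 619, 48]);
translate([401, 214, 0]) cube([74, 74, 635]);
translate([1981, 214, 0]) cube([74, 74, 635]);
translate([401, 651, 0]) cube([74, 74, 635]);
translate([1981, 651, 0]) cube([74, 74, 635]);
translate([475, 214, 526]) cube([1506, 74, 109]);
translate([475, 651, 526]) cube([1506, 74, 109]);
translate([401, 288, 526]) cube([74, 363, 109]);
translate([1981, 288, 526]) cube([74, 363, 109]);


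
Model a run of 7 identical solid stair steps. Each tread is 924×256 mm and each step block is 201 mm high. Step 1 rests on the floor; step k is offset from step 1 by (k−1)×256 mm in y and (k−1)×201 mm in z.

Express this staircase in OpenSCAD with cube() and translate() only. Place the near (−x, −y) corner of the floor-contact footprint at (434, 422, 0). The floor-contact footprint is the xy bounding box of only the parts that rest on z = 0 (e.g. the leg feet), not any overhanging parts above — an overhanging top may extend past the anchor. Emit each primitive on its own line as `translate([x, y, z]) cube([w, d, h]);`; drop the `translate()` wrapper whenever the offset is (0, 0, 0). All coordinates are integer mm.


translate([434, 422, 0]) cube([924, 256, 201]);
translate([434, 678, 201]) cube([924, 256, 201]);
translate([434, 934, 402]) cube([924, 256, 201]);
translate([434, 1190, 603]) cube([924, 256, 201]);
translate([434, 1446, 804]) cube([924, 256, 201]);
translate([434, 1702, 1005]) cube([924, 256, 201]);
translate([434, 1958, 1206]) cube([924, 256, 201]);


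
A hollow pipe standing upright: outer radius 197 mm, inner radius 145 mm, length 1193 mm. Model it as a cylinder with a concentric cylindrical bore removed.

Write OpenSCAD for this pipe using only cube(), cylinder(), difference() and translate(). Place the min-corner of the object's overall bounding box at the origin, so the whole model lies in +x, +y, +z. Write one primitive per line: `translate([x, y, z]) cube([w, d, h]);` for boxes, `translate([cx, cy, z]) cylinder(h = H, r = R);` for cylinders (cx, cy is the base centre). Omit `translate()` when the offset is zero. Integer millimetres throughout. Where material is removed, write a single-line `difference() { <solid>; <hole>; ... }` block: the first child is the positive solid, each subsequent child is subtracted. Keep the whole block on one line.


difference() { translate([197, 197, 0]) cylinder(h = 1193, r = 197); translate([197, 197, 0]) cylinder(h = 1193, r = 145); }


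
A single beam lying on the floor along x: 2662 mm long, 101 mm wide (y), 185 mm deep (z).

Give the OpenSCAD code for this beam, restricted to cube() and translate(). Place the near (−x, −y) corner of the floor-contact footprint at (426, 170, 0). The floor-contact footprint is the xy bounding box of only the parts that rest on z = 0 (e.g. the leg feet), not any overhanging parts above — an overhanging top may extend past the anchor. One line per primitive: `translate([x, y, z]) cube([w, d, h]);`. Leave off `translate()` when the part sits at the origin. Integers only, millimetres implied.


translate([426, 170, 0]) cube([2662, 101, 185]);


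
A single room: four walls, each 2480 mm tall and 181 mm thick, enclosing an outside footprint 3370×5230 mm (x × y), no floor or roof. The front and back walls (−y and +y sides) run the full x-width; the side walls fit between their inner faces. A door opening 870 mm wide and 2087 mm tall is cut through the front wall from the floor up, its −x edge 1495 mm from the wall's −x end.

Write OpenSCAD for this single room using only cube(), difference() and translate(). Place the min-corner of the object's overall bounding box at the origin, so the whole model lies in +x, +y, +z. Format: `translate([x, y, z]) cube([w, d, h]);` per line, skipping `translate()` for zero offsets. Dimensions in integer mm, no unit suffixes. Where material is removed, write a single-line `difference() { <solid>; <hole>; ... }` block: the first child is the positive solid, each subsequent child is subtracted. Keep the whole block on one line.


difference() { cube([3370, 181, 2480]); translate([1495, 0, 0]) cube([870, 181, 2087]); }
translate([0, 5049, 0]) cube([3370, 181, 2480]);
translate([0, 181, 0]) cube([181, 4868, 2480]);
translate([3189, 181, 0]) cube([181, 4868, 2480]);


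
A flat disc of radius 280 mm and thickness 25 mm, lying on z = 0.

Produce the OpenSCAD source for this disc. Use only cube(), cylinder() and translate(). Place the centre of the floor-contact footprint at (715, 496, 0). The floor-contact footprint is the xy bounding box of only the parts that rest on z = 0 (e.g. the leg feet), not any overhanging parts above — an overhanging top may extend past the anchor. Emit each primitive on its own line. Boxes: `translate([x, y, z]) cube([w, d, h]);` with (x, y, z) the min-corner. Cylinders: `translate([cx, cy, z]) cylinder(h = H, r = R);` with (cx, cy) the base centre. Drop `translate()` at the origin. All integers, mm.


translate([715, 496, 0]) cylinder(h = 25, r = 280);


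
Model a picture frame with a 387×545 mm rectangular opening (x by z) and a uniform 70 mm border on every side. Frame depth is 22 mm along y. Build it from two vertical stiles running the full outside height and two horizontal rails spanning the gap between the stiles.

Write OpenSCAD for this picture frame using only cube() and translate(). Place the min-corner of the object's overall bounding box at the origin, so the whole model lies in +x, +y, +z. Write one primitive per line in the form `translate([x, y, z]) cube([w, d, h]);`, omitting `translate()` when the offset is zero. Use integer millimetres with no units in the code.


cube([70, 22, 685]);
translate([457, 0, 0]) cube([70, 22, 685]);
translate([70, 0, 0]) cube([387, 22, 70]);
translate([70, 0, 615]) cube([387, 22, 70]);


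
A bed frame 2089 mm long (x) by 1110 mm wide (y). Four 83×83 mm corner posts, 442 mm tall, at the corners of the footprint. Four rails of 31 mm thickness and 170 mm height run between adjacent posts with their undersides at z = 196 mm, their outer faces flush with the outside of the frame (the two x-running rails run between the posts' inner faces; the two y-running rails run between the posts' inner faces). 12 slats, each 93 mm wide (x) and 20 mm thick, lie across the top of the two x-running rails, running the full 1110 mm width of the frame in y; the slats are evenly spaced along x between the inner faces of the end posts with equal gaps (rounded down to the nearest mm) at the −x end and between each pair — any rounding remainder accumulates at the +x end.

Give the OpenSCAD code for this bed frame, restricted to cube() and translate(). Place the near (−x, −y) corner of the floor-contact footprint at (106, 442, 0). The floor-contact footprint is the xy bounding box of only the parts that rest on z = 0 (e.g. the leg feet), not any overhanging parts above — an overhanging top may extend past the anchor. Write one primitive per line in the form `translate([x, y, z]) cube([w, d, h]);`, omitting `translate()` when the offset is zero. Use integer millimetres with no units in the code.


translate([106, 442, 0]) cube([83, 83, 442]);
translate([106, 1469, 0]) cube([83, 83, 442]);
translate([2112, 442, 0]) cube([83, 83, 442]);
translate([2112, 1469, 0]) cube([83, 83, 442]);
translate([189, 442, 196]) cube([1923, 31, 170]);
translate([189, 1521, 196]) cube([1923, 31, 170]);
translate([106, 525, 196]) cube([31, 944, 170]);
translate([2164, 525, 196]) cube([31, 944, 170]);
translate([251, 442, 366]) cube([93, 1110, 20]);
translate([406, 442, 366]) cube([93, 1110, 20]);
translate([561, 442, 366]) cube([93, 1110, 20]);
translate([716, 442, 366]) cube([93, 1110, 20]);
translate([871, 442, 366]) cube([93, 1110, 20]);
translate([1026, 442, 366]) cube([93, 1110, 20]);
translate([1181, 442, 366]) cube([93, 1110, 20]);
translate([1336, 442, 366]) cube([93, 1110, 20]);
translate([1491, 442, 366]) cube([93, 1110, 20]);
translate([1646, 442, 366]) cube([93, 1110, 20]);
translate([1801, 442, 366]) cube([93, 1110, 20]);
translate([1956, 442, 366]) cube([93, 1110, 20]);


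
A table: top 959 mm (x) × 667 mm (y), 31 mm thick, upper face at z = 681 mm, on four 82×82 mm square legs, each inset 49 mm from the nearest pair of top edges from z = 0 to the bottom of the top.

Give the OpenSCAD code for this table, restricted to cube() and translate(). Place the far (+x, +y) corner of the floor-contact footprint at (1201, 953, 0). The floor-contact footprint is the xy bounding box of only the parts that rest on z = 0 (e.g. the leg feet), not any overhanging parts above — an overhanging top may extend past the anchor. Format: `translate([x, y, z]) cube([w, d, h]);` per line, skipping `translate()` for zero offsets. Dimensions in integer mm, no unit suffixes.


translate([291, 335, 650]) cube([959, 667, 31]);
translate([340, 384, 0]) cube([82, 82, 650]);
translate([1119, 384, 0]) cube([82, 82, 650]);
translate([340, 871, 0]) cube([82, 82, 650]);
translate([1119, 871, 0]) cube([82, 82, 650]);


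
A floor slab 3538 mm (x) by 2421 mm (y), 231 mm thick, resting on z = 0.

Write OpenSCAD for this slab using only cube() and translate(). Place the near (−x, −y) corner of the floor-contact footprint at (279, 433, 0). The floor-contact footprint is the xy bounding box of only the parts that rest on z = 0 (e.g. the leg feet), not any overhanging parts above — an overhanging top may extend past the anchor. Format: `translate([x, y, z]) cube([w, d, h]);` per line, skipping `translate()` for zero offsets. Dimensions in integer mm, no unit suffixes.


translate([279, 433, 0]) cube([3538, 2421, 231]);


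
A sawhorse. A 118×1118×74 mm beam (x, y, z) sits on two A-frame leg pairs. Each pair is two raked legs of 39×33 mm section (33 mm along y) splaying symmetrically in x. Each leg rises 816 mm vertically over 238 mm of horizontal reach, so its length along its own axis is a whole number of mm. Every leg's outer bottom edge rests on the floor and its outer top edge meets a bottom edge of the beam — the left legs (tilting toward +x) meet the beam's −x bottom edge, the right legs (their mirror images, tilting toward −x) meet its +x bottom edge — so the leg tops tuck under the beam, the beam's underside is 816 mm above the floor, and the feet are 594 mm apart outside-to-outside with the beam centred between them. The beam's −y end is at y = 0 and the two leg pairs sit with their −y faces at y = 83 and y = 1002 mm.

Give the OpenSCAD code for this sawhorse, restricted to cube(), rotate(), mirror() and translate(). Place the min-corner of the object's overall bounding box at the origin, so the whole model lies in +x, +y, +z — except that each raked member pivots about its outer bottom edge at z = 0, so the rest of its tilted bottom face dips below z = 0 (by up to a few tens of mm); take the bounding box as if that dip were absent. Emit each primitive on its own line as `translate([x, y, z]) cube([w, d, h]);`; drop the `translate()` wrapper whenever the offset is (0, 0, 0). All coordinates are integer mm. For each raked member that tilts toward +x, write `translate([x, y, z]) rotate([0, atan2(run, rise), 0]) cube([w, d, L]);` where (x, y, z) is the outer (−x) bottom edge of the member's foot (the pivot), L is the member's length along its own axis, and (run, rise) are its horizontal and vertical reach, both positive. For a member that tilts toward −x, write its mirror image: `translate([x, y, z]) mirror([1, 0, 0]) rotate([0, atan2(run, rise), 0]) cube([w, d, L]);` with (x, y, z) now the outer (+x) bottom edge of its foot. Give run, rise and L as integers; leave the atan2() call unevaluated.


// leg length = √(238² + 816²) = 850
// right-leg outer foot x = 2·238 + 118 = 594
// beam min-corner = (238, 0, 816)
translate([238, 0, 816]) cube([118, 1118, 74]);
translate([0, 83, 0]) rotate([0, atan2(238, 816), 0]) cube([39, 33, 850]);
translate([594, 83, 0]) mirror([1, 0, 0]) rotate([0, atan2(238, 816), 0]) cube([39, 33, 850]);
translate([0, 1002, 0]) rotate([0, atan2(238, 816), 0]) cube([39, 33, 850]);
translate([594, 1002, 0]) mirror([1, 0, 0]) rotate([0, atan2(238, 816), 0]) cube([39, 33, 850]);


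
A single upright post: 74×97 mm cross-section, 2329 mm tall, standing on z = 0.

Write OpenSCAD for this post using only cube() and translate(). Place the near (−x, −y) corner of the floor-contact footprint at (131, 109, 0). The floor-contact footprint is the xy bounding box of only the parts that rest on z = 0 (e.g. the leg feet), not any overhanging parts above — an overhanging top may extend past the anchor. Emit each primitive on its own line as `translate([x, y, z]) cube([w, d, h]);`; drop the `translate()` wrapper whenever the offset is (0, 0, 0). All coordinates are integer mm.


translate([131, 109, 0]) cube([74, 97, 2329]);


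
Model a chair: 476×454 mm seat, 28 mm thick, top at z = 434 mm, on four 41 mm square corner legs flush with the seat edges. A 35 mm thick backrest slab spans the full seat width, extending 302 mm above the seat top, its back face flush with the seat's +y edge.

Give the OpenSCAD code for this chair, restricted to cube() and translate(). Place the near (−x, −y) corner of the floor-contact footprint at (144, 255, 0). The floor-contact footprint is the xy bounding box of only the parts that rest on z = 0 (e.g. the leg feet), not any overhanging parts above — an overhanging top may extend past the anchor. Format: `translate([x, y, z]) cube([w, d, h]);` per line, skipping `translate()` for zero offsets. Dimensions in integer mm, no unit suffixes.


// leg_h = 434 - 28 = 406
translate([144, 255, 406]) cube([476, 454, 28]);
translate([144, 255, 0]) cube([41, 41, 406]);
translate([579, 255, 0]) cube([41, 41, 406]);
translate([144, 668, 0]) cube([41, 41, 406]);
translate([579, 668, 0]) cube([41, 41, 406]);
translate([144, 674, 434]) cube([476, 35, 302]);


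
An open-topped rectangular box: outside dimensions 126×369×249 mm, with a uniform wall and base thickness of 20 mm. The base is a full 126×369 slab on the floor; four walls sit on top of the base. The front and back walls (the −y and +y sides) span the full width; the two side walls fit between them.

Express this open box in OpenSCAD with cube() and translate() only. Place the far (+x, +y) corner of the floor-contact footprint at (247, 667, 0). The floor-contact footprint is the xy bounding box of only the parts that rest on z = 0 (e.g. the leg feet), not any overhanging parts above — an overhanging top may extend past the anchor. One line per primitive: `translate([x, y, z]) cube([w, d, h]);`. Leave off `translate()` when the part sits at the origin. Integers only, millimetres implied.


translate([121, 298, 0]) cube([126, 369, 20]);
translate([121, 298, 20]) cube([126, 20, 229]);
translate([121, 647, 20]) cube([126, 20, 229]);
translate([121, 318, 20]) cube([20, 329, 229]);
translate([227, 318, 20]) cube([20, 329, 229]);
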